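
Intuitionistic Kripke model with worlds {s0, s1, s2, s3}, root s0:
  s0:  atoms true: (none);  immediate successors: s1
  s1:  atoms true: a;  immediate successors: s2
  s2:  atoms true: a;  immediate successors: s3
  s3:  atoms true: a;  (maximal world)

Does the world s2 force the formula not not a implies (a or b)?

s2 forces not not a implies (a or b): every world accessible from s2 that forces not not a (namely s2, s3) also forces a or b.

Yes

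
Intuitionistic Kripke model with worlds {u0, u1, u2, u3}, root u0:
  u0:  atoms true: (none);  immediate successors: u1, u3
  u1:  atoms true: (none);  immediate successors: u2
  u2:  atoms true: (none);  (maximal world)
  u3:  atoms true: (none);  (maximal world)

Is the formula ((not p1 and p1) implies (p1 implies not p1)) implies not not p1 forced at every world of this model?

No

Not every world: u0 does not force ((not p1 and p1) implies (p1 implies not p1)) implies not not p1.
u0 does not force ((not p1 and p1) implies (p1 implies not p1)) implies not not p1: already at u0 itself, u0 forces (not p1 and p1) implies (p1 implies not p1) but u0 does not force not not p1.
u0 does not force not not p1 since u0 is accessible from u0 and u0 forces not p1.
u0 forces not p1: no world accessible from u0 forces p1.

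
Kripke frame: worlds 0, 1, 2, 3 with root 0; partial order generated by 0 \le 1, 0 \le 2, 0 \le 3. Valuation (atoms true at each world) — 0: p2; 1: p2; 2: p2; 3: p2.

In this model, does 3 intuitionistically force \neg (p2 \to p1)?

Yes

3 \Vdash \neg (p2 \to p1): no world accessible from 3 forces p2 \to p1.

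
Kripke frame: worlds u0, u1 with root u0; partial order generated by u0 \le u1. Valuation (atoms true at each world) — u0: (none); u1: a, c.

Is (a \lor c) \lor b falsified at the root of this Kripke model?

u0 \nVdash (a \lor c) \lor b: neither disjunct is forced at u0.
u0 \nVdash a \lor c: neither disjunct is forced at u0.
u0 lacks atom a, so u0 \nVdash a.
So the root u0 does not force (a \lor c) \lor b; the model is a countermodel.

Yes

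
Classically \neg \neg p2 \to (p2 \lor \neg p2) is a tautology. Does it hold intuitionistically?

No

This is a variant of double-negation elimination (deriving excluded middle from double negation), which is not intuitionistically valid.
A Kripke countermodel: worlds u0, u1; order generated by u0 \le u1; atoms true at each world — u0:{}; u1:{p2}.
u0 \nVdash \neg \neg p2 \to (p2 \lor \neg p2): already at u0 itself, u0 \Vdash \neg \neg p2 but u0 \nVdash p2 \lor \neg p2.
u0 \nVdash p2 \lor \neg p2: neither disjunct is forced at u0.
u0 lacks atom p2, so u0 \nVdash p2.
So the root u0 does not force the formula.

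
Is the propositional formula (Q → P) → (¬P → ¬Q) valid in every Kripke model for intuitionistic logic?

Yes

This is the forward direction of contraposition, which is intuitionistically derivable.
Assume Q → P and ¬P. If Q held then P would follow, contradicting ¬P; so ¬Q.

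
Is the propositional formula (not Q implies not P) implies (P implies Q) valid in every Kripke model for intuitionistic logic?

This is the converse of contraposition, which is not intuitionistically valid.
A Kripke countermodel: worlds w0, w1; order generated by w0 <= w1; atoms true at each world — w0:{P}; w1:{P,Q}.
w0 does not force (not Q implies not P) implies (P implies Q): already at w0 itself, w0 forces not Q implies not P but w0 does not force P implies Q.
w0 does not force P implies Q: already at w0 itself, w0 forces P but w0 does not force Q.
w0 lacks atom Q, so w0 does not force Q.
So the root w0 does not force the formula.

No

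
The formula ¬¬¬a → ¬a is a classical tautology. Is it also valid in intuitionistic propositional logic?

Yes

This is triple-negation reduction, which is intuitionistically derivable.
Assume ¬¬¬a and suppose a. Then ¬¬a (double-negation introduction), contradicting ¬¬¬a. So ¬a.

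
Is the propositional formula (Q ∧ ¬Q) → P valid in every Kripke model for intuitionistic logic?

Yes

This is an instance of ex falso quodlibet, which is intuitionistically derivable.
No world can force both Q and ¬Q, so the antecedent Q ∧ ¬Q is never forced and the implication holds vacuously at every world.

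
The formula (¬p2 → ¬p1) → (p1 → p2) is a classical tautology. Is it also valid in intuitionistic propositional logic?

No

This is the converse of contraposition, which is not intuitionistically valid.
A Kripke countermodel: worlds a, b; order generated by a ≤ b; atoms true at each world — a:{p1}; b:{p1,p2}.
a ⊮ (¬p2 → ¬p1) → (p1 → p2): already at a itself, a ⊩ ¬p2 → ¬p1 but a ⊮ p1 → p2.
a ⊮ p1 → p2: already at a itself, a ⊩ p1 but a ⊮ p2.
a lacks atom p2, so a ⊮ p2.
So the root a does not force the formula.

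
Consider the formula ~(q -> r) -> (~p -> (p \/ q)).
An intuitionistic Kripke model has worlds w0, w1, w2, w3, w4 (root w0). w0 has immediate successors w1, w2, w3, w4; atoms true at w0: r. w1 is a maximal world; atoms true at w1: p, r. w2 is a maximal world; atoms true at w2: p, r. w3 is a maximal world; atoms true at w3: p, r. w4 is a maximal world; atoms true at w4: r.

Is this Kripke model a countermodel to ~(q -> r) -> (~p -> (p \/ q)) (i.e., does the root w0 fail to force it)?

w0 ||- ~(q -> r) -> (~p -> (p \/ q)) vacuously: no world accessible from w0 forces the antecedent ~(q -> r).
So the root w0 forces ~(q -> r) -> (~p -> (p \/ q)); the model is not a countermodel.

No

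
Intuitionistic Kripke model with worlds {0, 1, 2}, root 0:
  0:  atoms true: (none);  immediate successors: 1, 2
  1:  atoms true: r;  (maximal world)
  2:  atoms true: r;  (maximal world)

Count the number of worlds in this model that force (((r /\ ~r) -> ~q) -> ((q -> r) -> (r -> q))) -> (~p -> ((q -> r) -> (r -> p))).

0: forces it.
1: forces it.
2: forces it.
Worlds forcing the formula: {0, 1, 2}.

3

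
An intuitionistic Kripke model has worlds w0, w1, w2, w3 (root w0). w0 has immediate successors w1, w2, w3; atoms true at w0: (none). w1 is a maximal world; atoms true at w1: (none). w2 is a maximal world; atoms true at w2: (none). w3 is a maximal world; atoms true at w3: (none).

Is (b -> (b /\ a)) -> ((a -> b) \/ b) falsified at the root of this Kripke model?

No

w0 ||- (b -> (b /\ a)) -> ((a -> b) \/ b): every world accessible from w0 that forces b -> (b /\ a) (namely w0, w1, w2, w3) also forces (a -> b) \/ b.
So the root w0 forces (b -> (b /\ a)) -> ((a -> b) \/ b); the model is not a countermodel.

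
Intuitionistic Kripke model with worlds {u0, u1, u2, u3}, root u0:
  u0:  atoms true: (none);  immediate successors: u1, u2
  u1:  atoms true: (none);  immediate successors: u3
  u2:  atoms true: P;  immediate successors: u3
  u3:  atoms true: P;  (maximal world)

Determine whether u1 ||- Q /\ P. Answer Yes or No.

u1 ||-/- Q /\ P since u1 fails Q.

No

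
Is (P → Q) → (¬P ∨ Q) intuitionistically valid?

No

This is the material-implication-as-disjunction principle, which is not intuitionistically valid.
A Kripke countermodel: worlds 0, 1; order generated by 0 ≤ 1; atoms true at each world — 0:{}; 1:{P,Q}.
0 ⊮ (P → Q) → (¬P ∨ Q): already at 0 itself, 0 ⊩ P → Q but 0 ⊮ ¬P ∨ Q.
0 ⊮ ¬P ∨ Q: neither disjunct is forced at 0.
0 ⊮ ¬P since 1 is accessible from 0 and 1 ⊩ P.
So the root 0 does not force the formula.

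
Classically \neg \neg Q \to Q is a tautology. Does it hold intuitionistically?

No

This is double-negation elimination, which is not intuitionistically valid.
A Kripke countermodel: worlds u, v; order generated by u \le v; atoms true at each world — u:{}; v:{Q}.
u \nVdash \neg \neg Q \to Q: already at u itself, u \Vdash \neg \neg Q but u \nVdash Q.
u lacks atom Q, so u \nVdash Q.
So the root u does not force the formula.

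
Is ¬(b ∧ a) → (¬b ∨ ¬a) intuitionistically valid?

No

This is the constructively invalid direction of De Morgan's law for conjunction, which is not intuitionistically valid.
A Kripke countermodel: worlds u, v, w; order generated by u ≤ v, u ≤ w; atoms true at each world — u:{}; v:{b}; w:{a}.
u ⊮ ¬(b ∧ a) → (¬b ∨ ¬a): already at u itself, u ⊩ ¬(b ∧ a) but u ⊮ ¬b ∨ ¬a.
u ⊮ ¬b ∨ ¬a: neither disjunct is forced at u.
u ⊮ ¬b since v is accessible from u and v ⊩ b.
So the root u does not force the formula.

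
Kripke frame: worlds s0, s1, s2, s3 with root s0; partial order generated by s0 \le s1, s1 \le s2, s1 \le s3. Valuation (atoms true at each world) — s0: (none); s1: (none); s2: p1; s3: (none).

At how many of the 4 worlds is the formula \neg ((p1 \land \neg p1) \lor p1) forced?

1

s0: does not force it — s0 \nVdash \neg ((p1 \land \neg p1) \lor p1) since s2 is accessible from s0 and s2 \Vdash (p1 \land \neg p1) \lor p1.
s1: does not force it.
s2: does not force it.
s3: forces it.
Worlds forcing the formula: {s3}.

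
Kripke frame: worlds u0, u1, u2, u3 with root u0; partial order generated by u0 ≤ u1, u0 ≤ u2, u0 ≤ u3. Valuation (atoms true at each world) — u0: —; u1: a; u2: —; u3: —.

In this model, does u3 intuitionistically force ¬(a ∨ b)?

Yes

u3 ⊩ ¬(a ∨ b): no world accessible from u3 forces a ∨ b.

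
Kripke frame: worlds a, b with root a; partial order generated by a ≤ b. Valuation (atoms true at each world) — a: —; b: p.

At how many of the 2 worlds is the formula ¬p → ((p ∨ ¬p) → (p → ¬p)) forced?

a: forces it.
b: forces it.
Worlds forcing the formula: {a, b}.

2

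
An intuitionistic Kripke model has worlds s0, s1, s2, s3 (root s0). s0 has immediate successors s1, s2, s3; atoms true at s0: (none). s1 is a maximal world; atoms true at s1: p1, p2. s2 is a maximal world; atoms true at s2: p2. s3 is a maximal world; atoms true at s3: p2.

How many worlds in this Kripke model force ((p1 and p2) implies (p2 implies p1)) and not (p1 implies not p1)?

s0: does not force it — s0 does not force ((p1 and p2) implies (p2 implies p1)) and not (p1 implies not p1) since s0 fails not (p1 implies not p1).
s1: forces it.
s2: does not force it — s2 does not force ((p1 and p2) implies (p2 implies p1)) and not (p1 implies not p1) since s2 fails not (p1 implies not p1).
s3: does not force it — s3 does not force ((p1 and p2) implies (p2 implies p1)) and not (p1 implies not p1) since s3 fails not (p1 implies not p1).
Worlds forcing the formula: {s1}.

1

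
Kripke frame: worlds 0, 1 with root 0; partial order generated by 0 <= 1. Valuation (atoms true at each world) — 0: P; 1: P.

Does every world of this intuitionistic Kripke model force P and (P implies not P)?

Not every world: 0 does not force P and (P implies not P).
0 does not force P and (P implies not P) since 0 fails P implies not P.

No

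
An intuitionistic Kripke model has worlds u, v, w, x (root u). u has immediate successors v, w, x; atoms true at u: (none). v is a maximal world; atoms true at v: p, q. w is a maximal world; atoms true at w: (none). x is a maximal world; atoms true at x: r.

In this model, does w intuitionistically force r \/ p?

No

w ||-/- r \/ p: neither disjunct is forced at w.
w lacks atom r, so w ||-/- r.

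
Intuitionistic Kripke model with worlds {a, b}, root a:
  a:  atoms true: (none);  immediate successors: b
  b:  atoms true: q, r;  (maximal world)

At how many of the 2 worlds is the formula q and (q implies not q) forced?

a: does not force it — a does not force q and (q implies not q) since a fails q.
b: does not force it — b does not force q and (q implies not q) since b fails q implies not q.
Worlds forcing the formula: { }.

0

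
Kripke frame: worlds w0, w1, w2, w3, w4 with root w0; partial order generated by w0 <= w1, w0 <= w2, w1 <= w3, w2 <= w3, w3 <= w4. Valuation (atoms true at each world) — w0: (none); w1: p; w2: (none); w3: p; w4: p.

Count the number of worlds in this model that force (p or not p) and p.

w0: does not force it — w0 does not force (p or not p) and p since w0 fails p or not p.
w1: forces it.
w2: does not force it — w2 does not force (p or not p) and p since w2 fails p or not p.
w3: forces it.
w4: forces it.
Worlds forcing the formula: {w1, w3, w4}.

3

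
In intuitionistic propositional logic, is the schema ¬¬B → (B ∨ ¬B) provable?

This is a variant of double-negation elimination (deriving excluded middle from double negation), which is not intuitionistically valid.
A Kripke countermodel: worlds w0, w1; order generated by w0 ≤ w1; atoms true at each world — w0:{}; w1:{B}.
w0 ⊮ ¬¬B → (B ∨ ¬B): already at w0 itself, w0 ⊩ ¬¬B but w0 ⊮ B ∨ ¬B.
w0 ⊮ B ∨ ¬B: neither disjunct is forced at w0.
w0 lacks atom B, so w0 ⊮ B.
So the root w0 does not force the formula.

No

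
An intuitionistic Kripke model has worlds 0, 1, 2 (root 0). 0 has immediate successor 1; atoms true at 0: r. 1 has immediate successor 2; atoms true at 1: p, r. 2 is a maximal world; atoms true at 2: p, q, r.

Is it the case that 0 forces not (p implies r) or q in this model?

No

0 does not force not (p implies r) or q: neither disjunct is forced at 0.
0 does not force not (p implies r) since 0 is accessible from 0 and 0 forces p implies r.
0 forces p implies r: every world accessible from 0 that forces p (namely 1, 2) also forces r.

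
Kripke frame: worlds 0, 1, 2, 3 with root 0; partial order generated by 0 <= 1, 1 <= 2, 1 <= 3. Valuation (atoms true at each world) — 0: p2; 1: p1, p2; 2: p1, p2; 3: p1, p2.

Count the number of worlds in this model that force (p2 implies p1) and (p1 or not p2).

3

0: does not force it — 0 does not force (p2 implies p1) and (p1 or not p2) since 0 fails p2 implies p1.
1: forces it.
2: forces it.
3: forces it.
Worlds forcing the formula: {1, 2, 3}.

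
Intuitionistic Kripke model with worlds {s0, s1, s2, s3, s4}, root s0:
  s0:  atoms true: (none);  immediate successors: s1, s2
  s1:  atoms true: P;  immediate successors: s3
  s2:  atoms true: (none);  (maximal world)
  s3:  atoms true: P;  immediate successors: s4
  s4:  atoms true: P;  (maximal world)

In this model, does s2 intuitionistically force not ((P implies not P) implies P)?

s2 forces not ((P implies not P) implies P): no world accessible from s2 forces (P implies not P) implies P.

Yes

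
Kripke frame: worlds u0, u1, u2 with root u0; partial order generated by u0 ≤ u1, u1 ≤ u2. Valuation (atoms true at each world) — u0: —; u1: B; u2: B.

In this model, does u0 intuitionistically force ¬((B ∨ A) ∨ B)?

No

u0 ⊮ ¬((B ∨ A) ∨ B) since u1 is accessible from u0 and u1 ⊩ (B ∨ A) ∨ B.
u1 ⊩ (B ∨ A) ∨ B via the disjunct B ∨ A.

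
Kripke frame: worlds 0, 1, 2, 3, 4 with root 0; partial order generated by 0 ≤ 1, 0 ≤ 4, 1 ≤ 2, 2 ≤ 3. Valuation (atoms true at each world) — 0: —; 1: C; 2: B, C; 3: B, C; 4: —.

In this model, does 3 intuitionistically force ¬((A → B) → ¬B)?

3 ⊩ ¬((A → B) → ¬B): no world accessible from 3 forces (A → B) → ¬B.

Yes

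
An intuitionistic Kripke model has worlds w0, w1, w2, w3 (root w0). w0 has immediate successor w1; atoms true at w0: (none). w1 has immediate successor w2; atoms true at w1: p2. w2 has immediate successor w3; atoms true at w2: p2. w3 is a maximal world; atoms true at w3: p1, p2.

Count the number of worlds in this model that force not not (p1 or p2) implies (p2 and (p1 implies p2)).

3

w0: does not force it — w0 does not force not not (p1 or p2) implies (p2 and (p1 implies p2)): already at w0 itself, w0 forces not not (p1 or p2) but w0 does not force p2 and (p1 implies p2).
w1: forces it.
w2: forces it.
w3: forces it.
Worlds forcing the formula: {w1, w2, w3}.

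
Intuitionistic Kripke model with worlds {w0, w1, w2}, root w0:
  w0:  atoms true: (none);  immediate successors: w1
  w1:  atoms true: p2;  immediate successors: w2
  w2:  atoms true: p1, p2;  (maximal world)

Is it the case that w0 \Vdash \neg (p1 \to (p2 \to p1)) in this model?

No

w0 \nVdash \neg (p1 \to (p2 \to p1)) since w0 is accessible from w0 and w0 \Vdash p1 \to (p2 \to p1).
w0 \Vdash p1 \to (p2 \to p1): every world accessible from w0 that forces p1 (namely w2) also forces p2 \to p1.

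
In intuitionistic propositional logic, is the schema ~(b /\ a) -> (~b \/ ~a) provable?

This is the constructively invalid direction of De Morgan's law for conjunction, which is not intuitionistically valid.
A Kripke countermodel: worlds 0, 1, 2; order generated by 0 <= 1, 0 <= 2; atoms true at each world — 0:{}; 1:{b}; 2:{a}.
0 ||-/- ~(b /\ a) -> (~b \/ ~a): already at 0 itself, 0 ||- ~(b /\ a) but 0 ||-/- ~b \/ ~a.
0 ||-/- ~b \/ ~a: neither disjunct is forced at 0.
0 ||-/- ~b since 1 is accessible from 0 and 1 ||- b.
So the root 0 does not force the formula.

No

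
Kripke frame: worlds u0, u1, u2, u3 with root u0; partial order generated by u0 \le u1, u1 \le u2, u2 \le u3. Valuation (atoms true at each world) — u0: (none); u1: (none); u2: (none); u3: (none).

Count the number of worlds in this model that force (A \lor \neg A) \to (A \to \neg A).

u0: forces it.
u1: forces it.
u2: forces it.
u3: forces it.
Worlds forcing the formula: {u0, u1, u2, u3}.

4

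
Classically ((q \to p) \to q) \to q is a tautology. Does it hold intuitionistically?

This is Peirce's law, which is not intuitionistically valid.
A Kripke countermodel: worlds w0, w1; order generated by w0 \le w1; atoms true at each world — w0:{}; w1:{q}.
w0 \nVdash ((q \to p) \to q) \to q: already at w0 itself, w0 \Vdash (q \to p) \to q but w0 \nVdash q.
w0 lacks atom q, so w0 \nVdash q.
So the root w0 does not force the formula.

No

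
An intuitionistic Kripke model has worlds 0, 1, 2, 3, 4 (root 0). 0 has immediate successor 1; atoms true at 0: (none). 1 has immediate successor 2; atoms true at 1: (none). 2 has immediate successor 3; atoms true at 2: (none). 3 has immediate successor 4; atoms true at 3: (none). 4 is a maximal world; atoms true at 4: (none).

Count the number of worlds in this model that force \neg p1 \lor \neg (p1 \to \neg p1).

5

0: forces it.
1: forces it.
2: forces it.
3: forces it.
4: forces it.
Worlds forcing the formula: {0, 1, 2, 3, 4}.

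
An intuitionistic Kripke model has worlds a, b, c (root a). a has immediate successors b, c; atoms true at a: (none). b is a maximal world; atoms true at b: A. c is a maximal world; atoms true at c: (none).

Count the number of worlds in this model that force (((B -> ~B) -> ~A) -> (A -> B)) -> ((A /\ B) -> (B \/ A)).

3

a: forces it.
b: forces it.
c: forces it.
Worlds forcing the formula: {a, b, c}.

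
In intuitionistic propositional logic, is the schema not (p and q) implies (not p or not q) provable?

This is the constructively invalid direction of De Morgan's law for conjunction, which is not intuitionistically valid.
A Kripke countermodel: worlds 0, 1, 2; order generated by 0 <= 1, 0 <= 2; atoms true at each world — 0:{}; 1:{p}; 2:{q}.
0 does not force not (p and q) implies (not p or not q): already at 0 itself, 0 forces not (p and q) but 0 does not force not p or not q.
0 does not force not p or not q: neither disjunct is forced at 0.
0 does not force not p since 1 is accessible from 0 and 1 forces p.
So the root 0 does not force the formula.

No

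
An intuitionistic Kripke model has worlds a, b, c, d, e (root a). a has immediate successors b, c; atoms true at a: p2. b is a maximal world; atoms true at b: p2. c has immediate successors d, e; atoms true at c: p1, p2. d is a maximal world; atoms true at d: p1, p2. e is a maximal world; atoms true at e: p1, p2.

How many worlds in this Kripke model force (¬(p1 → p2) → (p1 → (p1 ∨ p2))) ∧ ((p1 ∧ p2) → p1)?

a: forces it.
b: forces it.
c: forces it.
d: forces it.
e: forces it.
Worlds forcing the formula: {a, b, c, d, e}.

5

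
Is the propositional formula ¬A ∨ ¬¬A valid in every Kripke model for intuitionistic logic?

This is the weak law of excluded middle, which is not intuitionistically valid.
A Kripke countermodel: worlds u0, u1, u2; order generated by u0 ≤ u1, u0 ≤ u2; atoms true at each world — u0:{}; u1:{A}; u2:{}.
u0 ⊮ ¬A ∨ ¬¬A: neither disjunct is forced at u0.
u0 ⊮ ¬A since u1 is accessible from u0 and u1 ⊩ A.
So the root u0 does not force the formula.

No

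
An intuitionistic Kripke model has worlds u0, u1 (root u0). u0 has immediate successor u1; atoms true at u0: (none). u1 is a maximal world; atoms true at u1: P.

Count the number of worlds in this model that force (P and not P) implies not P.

2

u0: forces it.
u1: forces it.
Worlds forcing the formula: {u0, u1}.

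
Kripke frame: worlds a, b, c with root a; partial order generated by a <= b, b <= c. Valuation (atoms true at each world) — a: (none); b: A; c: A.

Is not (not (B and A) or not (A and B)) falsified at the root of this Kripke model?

Yes

a does not force not (not (B and A) or not (A and B)) since a is accessible from a and a forces not (B and A) or not (A and B).
a forces not (B and A) or not (A and B) via the disjunct not (B and A).
So the root a does not force not (not (B and A) or not (A and B)); the model is a countermodel.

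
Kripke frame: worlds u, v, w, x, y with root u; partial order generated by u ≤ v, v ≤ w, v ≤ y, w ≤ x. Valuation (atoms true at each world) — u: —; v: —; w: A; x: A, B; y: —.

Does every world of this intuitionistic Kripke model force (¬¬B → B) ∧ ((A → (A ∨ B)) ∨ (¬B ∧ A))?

Not every world: u ⊮ (¬¬B → B) ∧ ((A → (A ∨ B)) ∨ (¬B ∧ A)).
u ⊮ (¬¬B → B) ∧ ((A → (A ∨ B)) ∨ (¬B ∧ A)) since u fails ¬¬B → B.

No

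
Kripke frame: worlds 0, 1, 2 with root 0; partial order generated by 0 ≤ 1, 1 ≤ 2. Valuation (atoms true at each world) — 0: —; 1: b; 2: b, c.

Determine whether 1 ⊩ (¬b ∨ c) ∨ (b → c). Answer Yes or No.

No

1 ⊮ (¬b ∨ c) ∨ (b → c): neither disjunct is forced at 1.
1 ⊮ ¬b ∨ c: neither disjunct is forced at 1.
1 ⊮ ¬b since 1 is accessible from 1 and 1 ⊩ b.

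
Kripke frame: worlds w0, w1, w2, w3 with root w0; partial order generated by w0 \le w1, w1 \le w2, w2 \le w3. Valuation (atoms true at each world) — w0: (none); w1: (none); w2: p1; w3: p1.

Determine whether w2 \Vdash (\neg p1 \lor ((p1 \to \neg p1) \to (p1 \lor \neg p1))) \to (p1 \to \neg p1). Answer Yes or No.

No

w2 \nVdash (\neg p1 \lor ((p1 \to \neg p1) \to (p1 \lor \neg p1))) \to (p1 \to \neg p1): already at w2 itself, w2 \Vdash \neg p1 \lor ((p1 \to \neg p1) \to (p1 \lor \neg p1)) but w2 \nVdash p1 \to \neg p1.
w2 \nVdash p1 \to \neg p1: already at w2 itself, w2 \Vdash p1 but w2 \nVdash \neg p1.
w2 \nVdash \neg p1 since w2 is accessible from w2 and w2 \Vdash p1.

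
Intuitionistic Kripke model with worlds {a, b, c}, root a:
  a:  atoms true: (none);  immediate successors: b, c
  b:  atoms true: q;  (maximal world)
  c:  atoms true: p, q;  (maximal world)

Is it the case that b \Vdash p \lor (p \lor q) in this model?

b \Vdash p \lor (p \lor q) via the disjunct p \lor q.

Yes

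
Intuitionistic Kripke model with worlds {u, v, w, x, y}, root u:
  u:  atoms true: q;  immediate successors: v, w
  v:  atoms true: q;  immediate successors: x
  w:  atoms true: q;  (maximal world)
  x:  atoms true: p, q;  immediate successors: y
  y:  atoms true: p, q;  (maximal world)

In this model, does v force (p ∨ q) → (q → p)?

No

v ⊮ (p ∨ q) → (q → p): already at v itself, v ⊩ p ∨ q but v ⊮ q → p.
v ⊮ q → p: already at v itself, v ⊩ q but v ⊮ p.
v lacks atom p, so v ⊮ p.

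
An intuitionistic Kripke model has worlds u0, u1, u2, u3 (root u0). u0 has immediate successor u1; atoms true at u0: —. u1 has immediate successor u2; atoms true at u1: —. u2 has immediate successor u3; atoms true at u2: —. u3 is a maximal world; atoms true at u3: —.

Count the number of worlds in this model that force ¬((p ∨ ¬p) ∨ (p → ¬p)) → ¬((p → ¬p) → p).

4

u0: forces it.
u1: forces it.
u2: forces it.
u3: forces it.
Worlds forcing the formula: {u0, u1, u2, u3}.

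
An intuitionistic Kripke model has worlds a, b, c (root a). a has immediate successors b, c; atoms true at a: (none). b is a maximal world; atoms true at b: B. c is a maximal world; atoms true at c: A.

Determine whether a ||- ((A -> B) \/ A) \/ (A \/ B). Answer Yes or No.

a ||-/- ((A -> B) \/ A) \/ (A \/ B): neither disjunct is forced at a.
a ||-/- (A -> B) \/ A: neither disjunct is forced at a.
a ||-/- A -> B: at the accessible world c, c ||- A but c ||-/- B.
c lacks atom B, so c ||-/- B.

No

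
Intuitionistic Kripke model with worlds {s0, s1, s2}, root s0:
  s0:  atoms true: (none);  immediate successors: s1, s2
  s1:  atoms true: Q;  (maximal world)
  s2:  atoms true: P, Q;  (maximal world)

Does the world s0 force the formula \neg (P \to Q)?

s0 \nVdash \neg (P \to Q) since s0 is accessible from s0 and s0 \Vdash P \to Q.
s0 \Vdash P \to Q: every world accessible from s0 that forces P (namely s2) also forces Q.

No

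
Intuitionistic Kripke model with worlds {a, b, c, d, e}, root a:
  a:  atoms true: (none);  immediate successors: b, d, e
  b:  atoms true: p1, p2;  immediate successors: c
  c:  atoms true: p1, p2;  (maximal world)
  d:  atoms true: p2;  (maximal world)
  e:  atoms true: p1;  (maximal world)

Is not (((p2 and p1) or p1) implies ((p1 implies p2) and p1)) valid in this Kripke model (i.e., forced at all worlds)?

Not every world: a does not force not (((p2 and p1) or p1) implies ((p1 implies p2) and p1)).
a does not force not (((p2 and p1) or p1) implies ((p1 implies p2) and p1)) since b is accessible from a and b forces ((p2 and p1) or p1) implies ((p1 implies p2) and p1).
b forces ((p2 and p1) or p1) implies ((p1 implies p2) and p1): every world accessible from b that forces (p2 and p1) or p1 (namely b, c) also forces (p1 implies p2) and p1.

No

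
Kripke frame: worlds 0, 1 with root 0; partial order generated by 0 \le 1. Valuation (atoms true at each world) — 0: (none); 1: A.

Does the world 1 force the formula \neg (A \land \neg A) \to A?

1 \Vdash \neg (A \land \neg A) \to A: every world accessible from 1 that forces \neg (A \land \neg A) (namely 1) also forces A.

Yes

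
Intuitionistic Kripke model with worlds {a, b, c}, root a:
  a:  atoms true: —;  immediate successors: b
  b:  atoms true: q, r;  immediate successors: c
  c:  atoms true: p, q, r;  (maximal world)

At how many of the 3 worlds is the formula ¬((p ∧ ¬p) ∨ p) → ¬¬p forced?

a: forces it.
b: forces it.
c: forces it.
Worlds forcing the formula: {a, b, c}.

3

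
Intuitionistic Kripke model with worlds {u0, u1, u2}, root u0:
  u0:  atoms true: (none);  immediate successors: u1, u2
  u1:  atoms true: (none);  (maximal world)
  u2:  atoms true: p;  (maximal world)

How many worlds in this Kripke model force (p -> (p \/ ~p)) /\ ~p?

u0: does not force it — u0 ||-/- (p -> (p \/ ~p)) /\ ~p since u0 fails ~p.
u1: forces it.
u2: does not force it — u2 ||-/- (p -> (p \/ ~p)) /\ ~p since u2 fails ~p.
Worlds forcing the formula: {u1}.

1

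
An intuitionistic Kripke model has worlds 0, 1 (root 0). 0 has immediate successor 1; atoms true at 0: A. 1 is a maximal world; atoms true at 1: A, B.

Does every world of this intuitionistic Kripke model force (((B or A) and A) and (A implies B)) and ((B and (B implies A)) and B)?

No

Not every world: 0 does not force (((B or A) and A) and (A implies B)) and ((B and (B implies A)) and B).
0 does not force (((B or A) and A) and (A implies B)) and ((B and (B implies A)) and B) since 0 fails ((B or A) and A) and (A implies B).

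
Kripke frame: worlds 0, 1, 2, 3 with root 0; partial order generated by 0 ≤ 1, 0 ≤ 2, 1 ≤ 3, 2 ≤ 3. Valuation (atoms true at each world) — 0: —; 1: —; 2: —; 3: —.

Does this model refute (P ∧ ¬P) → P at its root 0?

0 ⊩ (P ∧ ¬P) → P vacuously: no world accessible from 0 forces the antecedent P ∧ ¬P.
So the root 0 forces (P ∧ ¬P) → P; the model is not a countermodel.

No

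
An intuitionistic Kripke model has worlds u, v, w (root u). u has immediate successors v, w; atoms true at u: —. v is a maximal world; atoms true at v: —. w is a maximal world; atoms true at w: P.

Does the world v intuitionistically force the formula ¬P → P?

v ⊮ ¬P → P: already at v itself, v ⊩ ¬P but v ⊮ P.
v lacks atom P, so v ⊮ P.

No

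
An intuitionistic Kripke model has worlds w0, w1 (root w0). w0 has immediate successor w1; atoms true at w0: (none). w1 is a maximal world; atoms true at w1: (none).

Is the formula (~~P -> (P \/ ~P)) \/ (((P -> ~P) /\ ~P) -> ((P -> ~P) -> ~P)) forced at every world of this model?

Yes

w0 ||- (~~P -> (P \/ ~P)) \/ (((P -> ~P) /\ ~P) -> ((P -> ~P) -> ~P)) via the disjunct ~~P -> (P \/ ~P).
Since the root w0 forces (~~P -> (P \/ ~P)) \/ (((P -> ~P) /\ ~P) -> ((P -> ~P) -> ~P)) and forcing is persistent (monotone upward), every world forces it.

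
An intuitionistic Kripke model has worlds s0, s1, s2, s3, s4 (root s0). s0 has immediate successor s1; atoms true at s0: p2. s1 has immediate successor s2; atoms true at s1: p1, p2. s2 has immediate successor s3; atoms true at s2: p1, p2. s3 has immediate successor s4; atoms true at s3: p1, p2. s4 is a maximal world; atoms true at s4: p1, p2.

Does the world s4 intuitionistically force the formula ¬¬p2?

Yes

s4 ⊩ ¬¬p2: no world accessible from s4 forces ¬p2.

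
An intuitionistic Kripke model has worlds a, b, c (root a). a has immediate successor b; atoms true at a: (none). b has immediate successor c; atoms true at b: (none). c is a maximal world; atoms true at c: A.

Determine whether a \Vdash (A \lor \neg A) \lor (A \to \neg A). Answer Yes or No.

No

a \nVdash (A \lor \neg A) \lor (A \to \neg A): neither disjunct is forced at a.
a \nVdash A \lor \neg A: neither disjunct is forced at a.
a lacks atom A, so a \nVdash A.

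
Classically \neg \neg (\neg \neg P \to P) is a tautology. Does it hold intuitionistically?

This is the double negation of double-negation elimination, which is intuitionistically derivable.
By Glivenko's theorem the double negation of any classical propositional tautology is intuitionistically provable; \neg \neg P \to P is classically a tautology.

Yes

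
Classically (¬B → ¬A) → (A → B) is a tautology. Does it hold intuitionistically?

No

This is the converse of contraposition, which is not intuitionistically valid.
A Kripke countermodel: worlds s0, s1; order generated by s0 ≤ s1; atoms true at each world — s0:{A}; s1:{A,B}.
s0 ⊮ (¬B → ¬A) → (A → B): already at s0 itself, s0 ⊩ ¬B → ¬A but s0 ⊮ A → B.
s0 ⊮ A → B: already at s0 itself, s0 ⊩ A but s0 ⊮ B.
s0 lacks atom B, so s0 ⊮ B.
So the root s0 does not force the formula.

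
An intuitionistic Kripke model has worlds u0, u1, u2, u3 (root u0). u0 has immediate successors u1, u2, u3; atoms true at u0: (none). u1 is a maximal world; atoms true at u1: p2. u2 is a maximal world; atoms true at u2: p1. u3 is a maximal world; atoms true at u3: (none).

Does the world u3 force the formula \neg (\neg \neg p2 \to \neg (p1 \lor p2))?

No

u3 \nVdash \neg (\neg \neg p2 \to \neg (p1 \lor p2)) since u3 is accessible from u3 and u3 \Vdash \neg \neg p2 \to \neg (p1 \lor p2).
u3 \Vdash \neg \neg p2 \to \neg (p1 \lor p2) vacuously: no world accessible from u3 forces the antecedent \neg \neg p2.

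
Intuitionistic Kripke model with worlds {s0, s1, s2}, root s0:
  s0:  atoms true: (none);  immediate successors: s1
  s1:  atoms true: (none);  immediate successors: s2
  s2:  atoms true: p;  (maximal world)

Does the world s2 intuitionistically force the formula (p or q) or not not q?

Yes

s2 forces (p or q) or not not q via the disjunct p or q.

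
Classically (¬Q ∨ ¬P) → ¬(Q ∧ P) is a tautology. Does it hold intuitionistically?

Yes

This is a constructively valid De Morgan direction (disjunction of negations to negated conjunction), which is intuitionistically derivable.
If ¬Q holds at a world then no accessible world forces Q, hence none forces Q ∧ P; likewise for ¬P.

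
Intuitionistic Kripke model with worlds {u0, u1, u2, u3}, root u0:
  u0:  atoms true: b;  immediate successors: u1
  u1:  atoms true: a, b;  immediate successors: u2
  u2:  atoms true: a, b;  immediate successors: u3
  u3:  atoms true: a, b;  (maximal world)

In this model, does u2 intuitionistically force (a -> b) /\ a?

u2 ||- (a -> b) /\ a since u2 forces both conjuncts.

Yes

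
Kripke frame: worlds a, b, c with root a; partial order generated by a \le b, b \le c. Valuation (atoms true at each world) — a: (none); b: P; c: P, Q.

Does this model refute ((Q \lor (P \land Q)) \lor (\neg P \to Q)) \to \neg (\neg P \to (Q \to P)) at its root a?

a \nVdash ((Q \lor (P \land Q)) \lor (\neg P \to Q)) \to \neg (\neg P \to (Q \to P)): already at a itself, a \Vdash (Q \lor (P \land Q)) \lor (\neg P \to Q) but a \nVdash \neg (\neg P \to (Q \to P)).
a \nVdash \neg (\neg P \to (Q \to P)) since a is accessible from a and a \Vdash \neg P \to (Q \to P).
a \Vdash \neg P \to (Q \to P) vacuously: no world accessible from a forces the antecedent \neg P.
So the root a does not force ((Q \lor (P \land Q)) \lor (\neg P \to Q)) \to \neg (\neg P \to (Q \to P)); the model is a countermodel.

Yes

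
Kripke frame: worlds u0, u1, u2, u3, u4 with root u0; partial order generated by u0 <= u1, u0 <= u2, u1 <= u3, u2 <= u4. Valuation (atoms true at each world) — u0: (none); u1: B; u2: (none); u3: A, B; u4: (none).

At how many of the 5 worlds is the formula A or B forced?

2

u0: does not force it — u0 does not force A or B: neither disjunct is forced at u0.
u1: forces it.
u2: does not force it — u2 does not force A or B: neither disjunct is forced at u2.
u3: forces it.
u4: does not force it.
Worlds forcing the formula: {u1, u3}.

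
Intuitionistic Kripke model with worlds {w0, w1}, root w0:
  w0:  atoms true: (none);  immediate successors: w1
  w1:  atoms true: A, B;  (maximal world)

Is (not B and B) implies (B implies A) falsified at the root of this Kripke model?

w0 forces (not B and B) implies (B implies A) vacuously: no world accessible from w0 forces the antecedent not B and B.
So the root w0 forces (not B and B) implies (B implies A); the model is not a countermodel.

No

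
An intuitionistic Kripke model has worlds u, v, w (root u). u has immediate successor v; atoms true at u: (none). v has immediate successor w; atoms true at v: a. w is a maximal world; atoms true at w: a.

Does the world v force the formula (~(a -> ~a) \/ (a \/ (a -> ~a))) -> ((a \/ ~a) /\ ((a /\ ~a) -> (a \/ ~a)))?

Yes

v ||- (~(a -> ~a) \/ (a \/ (a -> ~a))) -> ((a \/ ~a) /\ ((a /\ ~a) -> (a \/ ~a))): every world accessible from v that forces ~(a -> ~a) \/ (a \/ (a -> ~a)) (namely v, w) also forces (a \/ ~a) /\ ((a /\ ~a) -> (a \/ ~a)).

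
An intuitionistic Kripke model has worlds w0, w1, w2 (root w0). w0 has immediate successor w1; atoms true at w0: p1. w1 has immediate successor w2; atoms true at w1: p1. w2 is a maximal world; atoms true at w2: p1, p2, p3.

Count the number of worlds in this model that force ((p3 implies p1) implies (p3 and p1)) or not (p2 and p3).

1

w0: does not force it — w0 does not force ((p3 implies p1) implies (p3 and p1)) or not (p2 and p3): neither disjunct is forced at w0.
w1: does not force it.
w2: forces it.
Worlds forcing the formula: {w2}.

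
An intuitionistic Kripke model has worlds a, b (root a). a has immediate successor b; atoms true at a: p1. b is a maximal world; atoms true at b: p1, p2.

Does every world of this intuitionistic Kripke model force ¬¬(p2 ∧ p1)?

Yes

a ⊩ ¬¬(p2 ∧ p1): no world accessible from a forces ¬(p2 ∧ p1).
Since the root a forces ¬¬(p2 ∧ p1) and forcing is persistent (monotone upward), every world forces it.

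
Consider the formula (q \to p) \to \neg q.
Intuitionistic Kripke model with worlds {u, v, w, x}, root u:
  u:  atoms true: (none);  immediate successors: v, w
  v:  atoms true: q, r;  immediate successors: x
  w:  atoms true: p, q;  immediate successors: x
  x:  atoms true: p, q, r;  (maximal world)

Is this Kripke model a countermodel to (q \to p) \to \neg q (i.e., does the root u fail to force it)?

u \nVdash (q \to p) \to \neg q: at the accessible world w, w \Vdash q \to p but w \nVdash \neg q.
w \nVdash \neg q since w is accessible from w and w \Vdash q.
So the root u does not force (q \to p) \to \neg q; the model is a countermodel.

Yes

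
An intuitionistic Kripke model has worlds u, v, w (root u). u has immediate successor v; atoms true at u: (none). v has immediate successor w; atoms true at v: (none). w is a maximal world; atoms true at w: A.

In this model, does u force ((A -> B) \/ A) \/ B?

No

u ||-/- ((A -> B) \/ A) \/ B: neither disjunct is forced at u.
u ||-/- (A -> B) \/ A: neither disjunct is forced at u.
u ||-/- A -> B: at the accessible world w, w ||- A but w ||-/- B.
w lacks atom B, so w ||-/- B.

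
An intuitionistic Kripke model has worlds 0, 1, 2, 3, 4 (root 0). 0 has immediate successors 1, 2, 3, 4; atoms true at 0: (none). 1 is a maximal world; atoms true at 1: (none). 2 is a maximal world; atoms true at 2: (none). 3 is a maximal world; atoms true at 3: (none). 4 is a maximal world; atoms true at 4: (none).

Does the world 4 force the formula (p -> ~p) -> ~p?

Yes

4 ||- (p -> ~p) -> ~p: every world accessible from 4 that forces p -> ~p (namely 4) also forces ~p.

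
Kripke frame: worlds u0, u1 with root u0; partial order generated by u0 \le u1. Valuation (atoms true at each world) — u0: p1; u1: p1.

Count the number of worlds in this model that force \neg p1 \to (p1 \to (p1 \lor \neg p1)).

2

u0: forces it.
u1: forces it.
Worlds forcing the formula: {u0, u1}.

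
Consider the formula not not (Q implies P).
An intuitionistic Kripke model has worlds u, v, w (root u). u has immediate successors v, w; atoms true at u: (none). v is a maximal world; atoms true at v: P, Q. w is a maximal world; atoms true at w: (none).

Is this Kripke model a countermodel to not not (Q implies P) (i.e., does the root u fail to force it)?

No

u forces not not (Q implies P): no world accessible from u forces not (Q implies P).
So the root u forces not not (Q implies P); the model is not a countermodel.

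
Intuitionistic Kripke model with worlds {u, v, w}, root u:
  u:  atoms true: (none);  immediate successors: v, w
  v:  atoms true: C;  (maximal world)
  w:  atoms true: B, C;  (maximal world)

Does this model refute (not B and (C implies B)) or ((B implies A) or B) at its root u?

Yes

u does not force (not B and (C implies B)) or ((B implies A) or B): neither disjunct is forced at u.
u does not force not B and (C implies B) since u fails not B.
So the root u does not force (not B and (C implies B)) or ((B implies A) or B); the model is a countermodel.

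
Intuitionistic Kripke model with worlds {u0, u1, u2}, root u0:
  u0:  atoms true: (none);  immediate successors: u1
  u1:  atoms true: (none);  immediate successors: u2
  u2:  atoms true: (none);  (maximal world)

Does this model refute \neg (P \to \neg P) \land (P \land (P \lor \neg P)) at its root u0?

u0 \nVdash \neg (P \to \neg P) \land (P \land (P \lor \neg P)) since u0 fails \neg (P \to \neg P).
So the root u0 does not force \neg (P \to \neg P) \land (P \land (P \lor \neg P)); the model is a countermodel.

Yes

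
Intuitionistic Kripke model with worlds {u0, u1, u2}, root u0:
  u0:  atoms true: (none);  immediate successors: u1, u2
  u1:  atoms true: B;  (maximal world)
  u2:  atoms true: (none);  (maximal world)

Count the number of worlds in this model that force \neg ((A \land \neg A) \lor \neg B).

1

u0: does not force it — u0 \nVdash \neg ((A \land \neg A) \lor \neg B) since u2 is accessible from u0 and u2 \Vdash (A \land \neg A) \lor \neg B.
u1: forces it.
u2: does not force it — u2 \nVdash \neg ((A \land \neg A) \lor \neg B) since u2 is accessible from u2 and u2 \Vdash (A \land \neg A) \lor \neg B.
Worlds forcing the formula: {u1}.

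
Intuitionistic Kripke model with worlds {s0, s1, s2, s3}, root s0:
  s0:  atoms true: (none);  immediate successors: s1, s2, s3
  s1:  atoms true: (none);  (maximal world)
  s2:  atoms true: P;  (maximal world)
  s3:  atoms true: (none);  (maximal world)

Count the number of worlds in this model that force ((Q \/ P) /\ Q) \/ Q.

s0: does not force it — s0 ||-/- ((Q \/ P) /\ Q) \/ Q: neither disjunct is forced at s0.
s1: does not force it.
s2: does not force it.
s3: does not force it.
Worlds forcing the formula: { }.

0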